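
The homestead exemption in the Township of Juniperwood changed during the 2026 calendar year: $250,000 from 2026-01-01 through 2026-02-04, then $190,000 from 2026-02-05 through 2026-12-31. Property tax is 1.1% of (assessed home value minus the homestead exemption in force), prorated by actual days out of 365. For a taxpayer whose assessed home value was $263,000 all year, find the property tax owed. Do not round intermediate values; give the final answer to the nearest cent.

2026-01-01 to 2026-02-04: 35 days, exemption $250,000 → ($263,000 − $250,000) × 1.1% × 35/365 = $13.7123
2026-02-05 to 2026-12-31: 330 days, exemption $190,000 → ($263,000 − $190,000) × 1.1% × 330/365 = $726.0000
Total = $739.7123

$739.71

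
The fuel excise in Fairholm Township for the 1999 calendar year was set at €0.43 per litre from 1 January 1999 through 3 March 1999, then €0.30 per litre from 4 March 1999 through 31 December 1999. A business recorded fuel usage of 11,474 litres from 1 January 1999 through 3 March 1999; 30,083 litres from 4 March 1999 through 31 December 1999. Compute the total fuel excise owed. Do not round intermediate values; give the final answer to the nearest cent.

€13,958.72

1 January – 3 March 1999: 11,474 litres at €0.43/litre → €4,933.82
4 March – 31 December 1999: 30,083 litres at €0.30/litre → €9,024.90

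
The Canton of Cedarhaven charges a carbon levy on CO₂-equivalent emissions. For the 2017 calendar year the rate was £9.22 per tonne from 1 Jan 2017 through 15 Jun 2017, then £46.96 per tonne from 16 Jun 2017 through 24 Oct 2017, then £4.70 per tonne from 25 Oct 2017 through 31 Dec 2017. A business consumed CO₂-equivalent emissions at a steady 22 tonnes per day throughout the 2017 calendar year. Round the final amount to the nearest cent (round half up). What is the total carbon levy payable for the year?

£176,041.36

1 Jan – 15 Jun 2017: 166 days × 22 tonnes/day = 3,652 tonnes at £9.22/tonne → £33,671.44
16 Jun – 24 Oct 2017: 131 days × 22 tonnes/day = 2,882 tonnes at £46.96/tonne → £135,338.72
25 Oct – 31 Dec 2017: 68 days × 22 tonnes/day = 1,496 tonnes at £4.70/tonne → £7,031.20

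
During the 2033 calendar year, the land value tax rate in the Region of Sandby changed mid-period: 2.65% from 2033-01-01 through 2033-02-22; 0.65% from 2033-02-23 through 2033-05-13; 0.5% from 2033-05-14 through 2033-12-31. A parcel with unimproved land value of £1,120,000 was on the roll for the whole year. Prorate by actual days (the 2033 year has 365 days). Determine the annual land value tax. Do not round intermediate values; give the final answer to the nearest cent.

£9,464.77

2033-01-01 to 2033-02-22: 53 days at 2.65% → £1,120,000 × 2.65% × 53/365 = £4,309.6986
2033-02-23 to 2033-05-13: 80 days at 0.65% → £1,120,000 × 0.65% × 80/365 = £1,595.6164
2033-05-14 to 2033-12-31: 232 days at 0.5% → £1,120,000 × 0.5% × 232/365 = £3,559.4521
Total = £9,464.7671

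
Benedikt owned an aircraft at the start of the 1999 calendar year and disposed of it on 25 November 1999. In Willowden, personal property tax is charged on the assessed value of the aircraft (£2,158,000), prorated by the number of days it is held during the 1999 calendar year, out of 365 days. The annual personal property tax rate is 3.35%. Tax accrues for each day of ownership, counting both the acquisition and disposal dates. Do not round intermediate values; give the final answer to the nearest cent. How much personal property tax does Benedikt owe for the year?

Days held (1 January – 25 November 1999): 329 out of 365
Tax = £2,158,000 × 3.35% × 329/365 = £65,162.7315

£65,162.73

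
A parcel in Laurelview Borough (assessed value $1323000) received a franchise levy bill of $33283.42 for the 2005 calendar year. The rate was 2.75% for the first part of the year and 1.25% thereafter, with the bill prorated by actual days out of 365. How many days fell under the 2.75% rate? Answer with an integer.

308 days

Let d = days at the first rate; then 365 − d days at the second rate.
$1323000 × [2.75%·d + 1.25%·(365−d)] / 365 = $33283.42
Solving gives d = 308, so the new rate took effect on 5 November 2005.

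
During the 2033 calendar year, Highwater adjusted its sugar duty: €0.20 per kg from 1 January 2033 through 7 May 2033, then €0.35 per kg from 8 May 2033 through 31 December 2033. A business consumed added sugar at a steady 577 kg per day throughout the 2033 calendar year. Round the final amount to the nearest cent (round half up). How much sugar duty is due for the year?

€62,719.90

1 January – 7 May 2033: 127 days × 577 kg/day = 73,279 kg at €0.20/kg → €14,655.80
8 May – 31 December 2033: 238 days × 577 kg/day = 137,326 kg at €0.35/kg → €48,064.10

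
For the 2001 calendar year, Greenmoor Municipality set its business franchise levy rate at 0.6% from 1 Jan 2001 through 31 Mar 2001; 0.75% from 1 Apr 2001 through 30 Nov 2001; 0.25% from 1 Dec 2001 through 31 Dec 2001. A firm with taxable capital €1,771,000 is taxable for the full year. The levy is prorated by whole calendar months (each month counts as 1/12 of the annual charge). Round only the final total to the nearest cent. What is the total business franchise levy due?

1 Jan – 31 Mar 2001: 3 months at 0.6% → €1,771,000 × 0.6% × 3/12 = €2,656.5000
1 Apr – 30 Nov 2001: 8 months at 0.75% → €1,771,000 × 0.75% × 8/12 = €8,855.0000
1 Dec – 31 Dec 2001: 1 month at 0.25% → €1,771,000 × 0.25% × 1/12 = €368.9583
Total = €11,880.4583

€11,880.46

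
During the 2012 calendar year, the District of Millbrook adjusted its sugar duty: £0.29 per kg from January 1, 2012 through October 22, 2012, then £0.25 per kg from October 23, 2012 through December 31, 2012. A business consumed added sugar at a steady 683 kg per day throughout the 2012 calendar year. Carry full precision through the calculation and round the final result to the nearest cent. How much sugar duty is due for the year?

January 1 – October 22, 2012: 296 days × 683 kg/day = 202,168 kg at £0.29/kg → £58,628.72
October 23 – December 31, 2012: 70 days × 683 kg/day = 47,810 kg at £0.25/kg → £11,952.50

£70,581.22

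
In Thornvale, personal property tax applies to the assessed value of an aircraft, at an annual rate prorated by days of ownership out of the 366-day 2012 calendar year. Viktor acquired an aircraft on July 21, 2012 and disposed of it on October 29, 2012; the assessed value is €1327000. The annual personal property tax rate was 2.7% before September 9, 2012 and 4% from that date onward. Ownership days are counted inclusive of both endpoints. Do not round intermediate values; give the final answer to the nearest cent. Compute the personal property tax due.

€12291.07

July 21 – September 8, 2012: 50 days at 2.7% → €1327000 × 2.7% × 50/366 = €4894.6721
September 9 – October 29, 2012: 51 days at 4% → €1327000 × 4% × 51/366 = €7396.3934
Total = €12291.0656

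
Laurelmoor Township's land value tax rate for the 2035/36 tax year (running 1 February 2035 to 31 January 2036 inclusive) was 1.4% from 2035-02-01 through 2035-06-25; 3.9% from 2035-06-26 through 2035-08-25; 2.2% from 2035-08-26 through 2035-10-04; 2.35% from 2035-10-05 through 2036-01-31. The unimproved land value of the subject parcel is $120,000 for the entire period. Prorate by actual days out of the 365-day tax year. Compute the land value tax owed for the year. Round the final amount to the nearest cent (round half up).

$2,658.25

2035-02-01 to 2035-06-25: 145 days at 1.4% → $120,000 × 1.4% × 145/365 = $667.3973
2035-06-26 to 2035-08-25: 61 days at 3.9% → $120,000 × 3.9% × 61/365 = $782.1370
2035-08-26 to 2035-10-04: 40 days at 2.2% → $120,000 × 2.2% × 40/365 = $289.3151
2035-10-05 to 2036-01-31: 119 days at 2.35% → $120,000 × 2.35% × 119/365 = $919.3973
Total = $2,658.2466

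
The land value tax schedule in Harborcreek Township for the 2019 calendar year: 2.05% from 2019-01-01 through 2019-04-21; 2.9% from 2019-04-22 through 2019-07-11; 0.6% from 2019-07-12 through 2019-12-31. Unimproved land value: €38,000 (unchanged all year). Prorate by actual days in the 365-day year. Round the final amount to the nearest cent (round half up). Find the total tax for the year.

2019-01-01 to 2019-04-21: 111 days at 2.05% → €38,000 × 2.05% × 111/365 = €236.9014
2019-04-22 to 2019-07-11: 81 days at 2.9% → €38,000 × 2.9% × 81/365 = €244.5534
2019-07-12 to 2019-12-31: 173 days at 0.6% → €38,000 × 0.6% × 173/365 = €108.0658
Total = €589.5205

€589.52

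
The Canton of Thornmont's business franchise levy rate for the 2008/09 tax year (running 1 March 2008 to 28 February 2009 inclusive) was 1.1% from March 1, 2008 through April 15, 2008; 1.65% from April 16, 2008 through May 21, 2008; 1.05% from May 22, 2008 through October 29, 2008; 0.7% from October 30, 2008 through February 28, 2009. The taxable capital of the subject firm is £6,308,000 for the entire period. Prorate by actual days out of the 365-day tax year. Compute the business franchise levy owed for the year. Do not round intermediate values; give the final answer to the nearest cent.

£62,984.95

March 1 – April 15, 2008: 46 days at 1.1% → £6,308,000 × 1.1% × 46/365 = £8,744.7890
April 16 – May 21, 2008: 36 days at 1.65% → £6,308,000 × 1.65% × 36/365 = £10,265.6219
May 22 – October 29, 2008: 161 days at 1.05% → £6,308,000 × 1.05% × 161/365 = £29,215.5452
October 30, 2008 – February 28, 2009: 122 days at 0.7% → £6,308,000 × 0.7% × 122/365 = £14,758.9918
Total = £62,984.9479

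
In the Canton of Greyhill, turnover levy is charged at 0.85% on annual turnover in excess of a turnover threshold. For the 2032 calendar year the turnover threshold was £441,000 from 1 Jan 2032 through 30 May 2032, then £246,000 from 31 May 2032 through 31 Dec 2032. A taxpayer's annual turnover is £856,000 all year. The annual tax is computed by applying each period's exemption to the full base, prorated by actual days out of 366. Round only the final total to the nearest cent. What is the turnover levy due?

£4,501.17

1 Jan – 30 May 2032: 151 days, exemption £441,000 → (£856,000 − £441,000) × 0.85% × 151/366 = £1,455.3347
31 May – 31 Dec 2032: 215 days, exemption £246,000 → (£856,000 − £246,000) × 0.85% × 215/366 = £3,045.8333
Total = £4,501.1680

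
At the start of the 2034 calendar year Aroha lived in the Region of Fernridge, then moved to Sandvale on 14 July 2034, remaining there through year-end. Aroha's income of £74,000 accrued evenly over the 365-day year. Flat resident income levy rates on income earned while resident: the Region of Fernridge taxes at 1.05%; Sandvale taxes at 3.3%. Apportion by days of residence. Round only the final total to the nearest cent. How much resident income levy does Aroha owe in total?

£1,557.04

The Region of Fernridge, 1 January – 13 July 2034: 194 days → £74,000 × 1.05% × 194/365 = £412.9808
Sandvale, 14 July – 31 December 2034: 171 days → £74,000 × 3.3% × 171/365 = £1,144.0603
Total = £1,557.0411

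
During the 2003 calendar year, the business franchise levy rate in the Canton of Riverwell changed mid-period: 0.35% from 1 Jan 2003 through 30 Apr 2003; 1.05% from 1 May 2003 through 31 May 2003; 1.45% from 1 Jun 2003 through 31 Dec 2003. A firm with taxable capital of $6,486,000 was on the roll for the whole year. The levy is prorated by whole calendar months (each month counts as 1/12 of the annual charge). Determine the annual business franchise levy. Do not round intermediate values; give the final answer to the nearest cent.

1 Jan – 30 Apr 2003: 4 months at 0.35% → $6,486,000 × 0.35% × 4/12 = $7,567.0000
1 May – 31 May 2003: 1 month at 1.05% → $6,486,000 × 1.05% × 1/12 = $5,675.2500
1 Jun – 31 Dec 2003: 7 months at 1.45% → $6,486,000 × 1.45% × 7/12 = $54,860.7500
Total = $68,103.0000

$68,103.00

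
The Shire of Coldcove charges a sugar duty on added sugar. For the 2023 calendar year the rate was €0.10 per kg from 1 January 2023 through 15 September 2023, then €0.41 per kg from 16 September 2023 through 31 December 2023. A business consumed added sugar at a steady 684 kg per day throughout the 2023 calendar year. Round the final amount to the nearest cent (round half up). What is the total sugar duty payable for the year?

1 January – 15 September 2023: 258 days × 684 kg/day = 176,472 kg at €0.10/kg → €17,647.20
16 September – 31 December 2023: 107 days × 684 kg/day = 73,188 kg at €0.41/kg → €30,007.08

€47,654.28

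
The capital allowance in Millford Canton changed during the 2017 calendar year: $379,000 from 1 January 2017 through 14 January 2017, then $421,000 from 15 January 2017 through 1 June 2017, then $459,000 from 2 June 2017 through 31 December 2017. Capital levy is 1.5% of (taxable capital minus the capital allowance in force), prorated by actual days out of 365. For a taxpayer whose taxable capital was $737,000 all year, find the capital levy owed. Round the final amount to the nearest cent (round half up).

1 January – 14 January 2017: 14 days, exemption $379,000 → ($737,000 − $379,000) × 1.5% × 14/365 = $205.9726
15 January – 1 June 2017: 138 days, exemption $421,000 → ($737,000 − $421,000) × 1.5% × 138/365 = $1,792.1096
2 June – 31 December 2017: 213 days, exemption $459,000 → ($737,000 − $459,000) × 1.5% × 213/365 = $2,433.4521
Total = $4,431.5342

$4,431.53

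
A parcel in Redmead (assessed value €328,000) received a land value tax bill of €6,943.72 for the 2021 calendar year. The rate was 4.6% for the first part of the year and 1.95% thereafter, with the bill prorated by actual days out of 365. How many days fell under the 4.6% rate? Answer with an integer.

Let d = days at the first rate; then 365 − d days at the second rate.
€328,000 × [4.6%·d + 1.95%·(365−d)] / 365 = €6,943.72
Solving gives d = 23, so the new rate took effect on 24 January 2021.

23 days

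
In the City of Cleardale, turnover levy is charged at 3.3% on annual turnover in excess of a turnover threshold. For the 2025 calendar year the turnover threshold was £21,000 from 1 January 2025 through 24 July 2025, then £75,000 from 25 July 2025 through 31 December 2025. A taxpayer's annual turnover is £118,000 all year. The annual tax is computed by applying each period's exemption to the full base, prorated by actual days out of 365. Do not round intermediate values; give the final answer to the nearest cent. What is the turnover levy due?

£2,419.85

1 January – 24 July 2025: 205 days, exemption £21,000 → (£118,000 − £21,000) × 3.3% × 205/365 = £1,797.8219
25 July – 31 December 2025: 160 days, exemption £75,000 → (£118,000 − £75,000) × 3.3% × 160/365 = £622.0274
Total = £2,419.8493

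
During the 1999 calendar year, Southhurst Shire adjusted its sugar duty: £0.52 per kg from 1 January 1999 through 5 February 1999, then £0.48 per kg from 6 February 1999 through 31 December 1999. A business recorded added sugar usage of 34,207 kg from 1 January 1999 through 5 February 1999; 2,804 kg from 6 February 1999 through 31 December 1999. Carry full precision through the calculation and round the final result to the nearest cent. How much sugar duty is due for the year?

£19,133.56

1 January – 5 February 1999: 34,207 kg at £0.52/kg → £17,787.64
6 February – 31 December 1999: 2,804 kg at £0.48/kg → £1,345.92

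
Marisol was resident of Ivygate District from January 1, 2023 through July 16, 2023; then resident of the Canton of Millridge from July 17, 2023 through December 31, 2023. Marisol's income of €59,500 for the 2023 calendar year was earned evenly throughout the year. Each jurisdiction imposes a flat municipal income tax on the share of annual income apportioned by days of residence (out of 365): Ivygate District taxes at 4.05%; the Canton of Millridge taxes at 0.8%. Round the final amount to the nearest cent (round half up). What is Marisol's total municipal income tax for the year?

Ivygate District, January 1 – July 16, 2023: 197 days → €59,500 × 4.05% × 197/365 = €1,300.6048
The Canton of Millridge, July 17 – December 31, 2023: 168 days → €59,500 × 0.8% × 168/365 = €219.0904
Total = €1,519.6952

€1,519.70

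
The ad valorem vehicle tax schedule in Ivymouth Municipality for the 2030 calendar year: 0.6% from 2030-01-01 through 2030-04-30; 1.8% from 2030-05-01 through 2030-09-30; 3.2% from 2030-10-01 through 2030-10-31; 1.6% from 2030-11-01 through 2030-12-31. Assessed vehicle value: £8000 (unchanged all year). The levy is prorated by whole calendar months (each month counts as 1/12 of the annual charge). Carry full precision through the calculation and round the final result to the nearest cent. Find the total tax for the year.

2030-01-01 to 2030-04-30: 4 months at 0.6% → £8000 × 0.6% × 4/12 = £16.0000
2030-05-01 to 2030-09-30: 5 months at 1.8% → £8000 × 1.8% × 5/12 = £60.0000
2030-10-01 to 2030-10-31: 1 month at 3.2% → £8000 × 3.2% × 1/12 = £21.3333
2030-11-01 to 2030-12-31: 2 months at 1.6% → £8000 × 1.6% × 2/12 = £21.3333
Total = £118.6667

£118.67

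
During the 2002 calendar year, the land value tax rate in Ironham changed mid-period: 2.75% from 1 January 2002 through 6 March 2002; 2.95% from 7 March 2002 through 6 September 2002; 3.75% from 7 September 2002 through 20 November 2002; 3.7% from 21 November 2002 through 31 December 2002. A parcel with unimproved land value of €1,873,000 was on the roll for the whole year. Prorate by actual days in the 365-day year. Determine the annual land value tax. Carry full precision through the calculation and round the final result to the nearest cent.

€59,243.25

1 January – 6 March 2002: 65 days at 2.75% → €1,873,000 × 2.75% × 65/365 = €9,172.5685
7 March – 6 September 2002: 184 days at 2.95% → €1,873,000 × 2.95% × 184/365 = €27,853.8192
7 September – 20 November 2002: 75 days at 3.75% → €1,873,000 × 3.75% × 75/365 = €14,432.3630
21 November – 31 December 2002: 41 days at 3.7% → €1,873,000 × 3.7% × 41/365 = €7,784.4959
Total = €59,243.2466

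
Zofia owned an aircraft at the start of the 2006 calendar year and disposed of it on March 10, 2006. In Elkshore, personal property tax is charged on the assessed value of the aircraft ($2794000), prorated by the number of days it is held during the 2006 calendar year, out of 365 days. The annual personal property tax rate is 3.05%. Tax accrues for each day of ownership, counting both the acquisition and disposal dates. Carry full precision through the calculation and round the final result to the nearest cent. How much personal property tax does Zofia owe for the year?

$16109.52

Days held (January 1 – March 10, 2006): 69 out of 365
Tax = $2794000 × 3.05% × 69/365 = $16109.5151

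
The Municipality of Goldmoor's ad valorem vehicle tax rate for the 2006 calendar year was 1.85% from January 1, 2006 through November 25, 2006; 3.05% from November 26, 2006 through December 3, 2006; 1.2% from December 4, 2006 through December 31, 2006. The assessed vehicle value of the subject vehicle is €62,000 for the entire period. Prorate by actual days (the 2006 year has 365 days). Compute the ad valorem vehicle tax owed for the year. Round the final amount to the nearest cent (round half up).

€1,132.39

January 1 – November 25, 2006: 329 days at 1.85% → €62,000 × 1.85% × 329/365 = €1,033.8712
November 26 – December 3, 2006: 8 days at 3.05% → €62,000 × 3.05% × 8/365 = €41.4466
December 4 – December 31, 2006: 28 days at 1.2% → €62,000 × 1.2% × 28/365 = €57.0740
Total = €1,132.3918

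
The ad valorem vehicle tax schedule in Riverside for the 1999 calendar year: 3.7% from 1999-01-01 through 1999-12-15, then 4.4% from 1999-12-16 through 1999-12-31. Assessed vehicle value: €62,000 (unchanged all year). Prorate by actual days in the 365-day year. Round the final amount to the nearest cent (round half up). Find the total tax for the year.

1999-01-01 to 1999-12-15: 349 days at 3.7% → €62,000 × 3.7% × 349/365 = €2,193.4411
1999-12-16 to 1999-12-31: 16 days at 4.4% → €62,000 × 4.4% × 16/365 = €119.5836
Total = €2,313.0247

€2,313.02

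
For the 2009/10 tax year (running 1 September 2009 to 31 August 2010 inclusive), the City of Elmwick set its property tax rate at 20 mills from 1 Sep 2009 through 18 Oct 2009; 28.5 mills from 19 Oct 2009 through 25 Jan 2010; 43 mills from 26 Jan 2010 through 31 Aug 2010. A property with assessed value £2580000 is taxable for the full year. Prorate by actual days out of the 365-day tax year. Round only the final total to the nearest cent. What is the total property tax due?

1 Sep – 18 Oct 2009: 48 days at 20 mills → £2580000 × 2% × 48/365 = £6785.7534
19 Oct 2009 – 25 Jan 2010: 99 days at 28.5 mills → £2580000 × 2.85% × 99/365 = £19943.7534
26 Jan – 31 Aug 2010: 218 days at 43 mills → £2580000 × 4.3% × 218/365 = £66260.0548
Total = £92989.5616

£92989.56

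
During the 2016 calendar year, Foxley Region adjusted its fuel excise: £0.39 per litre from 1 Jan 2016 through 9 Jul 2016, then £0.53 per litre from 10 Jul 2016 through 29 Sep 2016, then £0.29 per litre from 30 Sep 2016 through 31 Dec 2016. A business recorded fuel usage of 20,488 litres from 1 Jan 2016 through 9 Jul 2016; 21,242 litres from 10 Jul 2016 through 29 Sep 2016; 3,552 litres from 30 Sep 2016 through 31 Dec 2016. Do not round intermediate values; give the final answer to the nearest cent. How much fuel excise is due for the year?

1 Jan – 9 Jul 2016: 20,488 litres at £0.39/litre → £7,990.32
10 Jul – 29 Sep 2016: 21,242 litres at £0.53/litre → £11,258.26
30 Sep – 31 Dec 2016: 3,552 litres at £0.29/litre → £1,030.08

£20,278.66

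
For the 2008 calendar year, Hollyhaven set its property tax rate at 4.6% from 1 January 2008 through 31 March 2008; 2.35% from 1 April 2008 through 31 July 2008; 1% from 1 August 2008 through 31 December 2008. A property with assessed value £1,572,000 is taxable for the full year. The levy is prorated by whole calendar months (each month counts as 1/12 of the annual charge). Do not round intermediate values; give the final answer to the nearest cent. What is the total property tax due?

1 January – 31 March 2008: 3 months at 4.6% → £1,572,000 × 4.6% × 3/12 = £18,078.0000
1 April – 31 July 2008: 4 months at 2.35% → £1,572,000 × 2.35% × 4/12 = £12,314.0000
1 August – 31 December 2008: 5 months at 1% → £1,572,000 × 1% × 5/12 = £6,550.0000
Total = £36,942.0000

£36,942.00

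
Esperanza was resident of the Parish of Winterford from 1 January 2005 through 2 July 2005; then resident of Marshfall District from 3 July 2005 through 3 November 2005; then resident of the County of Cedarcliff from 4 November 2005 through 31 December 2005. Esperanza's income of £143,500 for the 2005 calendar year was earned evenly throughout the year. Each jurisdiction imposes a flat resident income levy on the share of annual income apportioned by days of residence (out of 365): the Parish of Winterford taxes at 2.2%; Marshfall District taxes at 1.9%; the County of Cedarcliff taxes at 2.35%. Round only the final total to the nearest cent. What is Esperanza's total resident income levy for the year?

£3,044.95

The Parish of Winterford, 1 January – 2 July 2005: 183 days → £143,500 × 2.2% × 183/365 = £1,582.8247
Marshfall District, 3 July – 3 November 2005: 124 days → £143,500 × 1.9% × 124/365 = £926.2630
The County of Cedarcliff, 4 November – 31 December 2005: 58 days → £143,500 × 2.35% × 58/365 = £535.8644
Total = £3,044.9521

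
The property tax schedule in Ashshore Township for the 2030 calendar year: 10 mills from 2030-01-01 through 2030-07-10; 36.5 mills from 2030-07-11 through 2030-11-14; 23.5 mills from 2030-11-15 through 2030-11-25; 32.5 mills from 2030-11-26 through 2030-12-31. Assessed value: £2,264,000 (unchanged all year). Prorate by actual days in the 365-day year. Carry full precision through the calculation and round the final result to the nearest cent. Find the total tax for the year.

£49,460.65

2030-01-01 to 2030-07-10: 191 days at 10 mills → £2,264,000 × 1% × 191/365 = £11,847.2329
2030-07-11 to 2030-11-14: 127 days at 36.5 mills → £2,264,000 × 3.65% × 127/365 = £28,752.8000
2030-11-15 to 2030-11-25: 11 days at 23.5 mills → £2,264,000 × 2.35% × 11/365 = £1,603.4082
2030-11-26 to 2030-12-31: 36 days at 32.5 mills → £2,264,000 × 3.25% × 36/365 = £7,257.2055
Total = £49,460.6466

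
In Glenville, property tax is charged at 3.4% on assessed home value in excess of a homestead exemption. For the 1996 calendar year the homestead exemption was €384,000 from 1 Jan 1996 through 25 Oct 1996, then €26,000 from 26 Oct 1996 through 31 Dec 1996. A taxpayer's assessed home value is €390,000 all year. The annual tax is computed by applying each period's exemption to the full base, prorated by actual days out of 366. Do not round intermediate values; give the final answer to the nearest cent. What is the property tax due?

1 Jan – 25 Oct 1996: 299 days, exemption €384,000 → (€390,000 − €384,000) × 3.4% × 299/366 = €166.6557
26 Oct – 31 Dec 1996: 67 days, exemption €26,000 → (€390,000 − €26,000) × 3.4% × 67/366 = €2,265.5519
Total = €2,432.2077

€2,432.21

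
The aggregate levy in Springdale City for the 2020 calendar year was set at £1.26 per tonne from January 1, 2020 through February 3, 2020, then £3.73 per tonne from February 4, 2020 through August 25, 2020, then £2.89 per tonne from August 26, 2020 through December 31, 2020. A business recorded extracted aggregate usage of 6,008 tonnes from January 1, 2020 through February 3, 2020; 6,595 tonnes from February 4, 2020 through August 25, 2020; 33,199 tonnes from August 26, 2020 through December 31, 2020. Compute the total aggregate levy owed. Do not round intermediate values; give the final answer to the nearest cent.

£128114.54

January 1 – February 3, 2020: 6,008 tonnes at £1.26/tonne → £7570.08
February 4 – August 25, 2020: 6,595 tonnes at £3.73/tonne → £24599.35
August 26 – December 31, 2020: 33,199 tonnes at £2.89/tonne → £95945.11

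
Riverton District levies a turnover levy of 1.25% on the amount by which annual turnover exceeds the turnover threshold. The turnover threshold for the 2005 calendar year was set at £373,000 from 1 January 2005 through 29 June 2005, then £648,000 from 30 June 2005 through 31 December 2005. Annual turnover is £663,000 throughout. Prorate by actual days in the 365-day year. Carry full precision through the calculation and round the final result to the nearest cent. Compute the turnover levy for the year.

£1,882.71

1 January – 29 June 2005: 180 days, exemption £373,000 → (£663,000 − £373,000) × 1.25% × 180/365 = £1,787.6712
30 June – 31 December 2005: 185 days, exemption £648,000 → (£663,000 − £648,000) × 1.25% × 185/365 = £95.0342
Total = £1,882.7055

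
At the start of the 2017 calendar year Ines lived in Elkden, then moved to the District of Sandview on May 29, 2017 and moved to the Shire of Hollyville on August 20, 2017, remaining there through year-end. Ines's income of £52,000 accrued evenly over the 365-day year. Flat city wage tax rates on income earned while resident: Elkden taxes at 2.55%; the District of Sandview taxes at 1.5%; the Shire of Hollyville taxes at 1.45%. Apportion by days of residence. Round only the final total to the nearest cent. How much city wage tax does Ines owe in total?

£991.85

Elkden, January 1 – May 28, 2017: 148 days → £52,000 × 2.55% × 148/365 = £537.6658
The District of Sandview, May 29 – August 19, 2017: 83 days → £52,000 × 1.5% × 83/365 = £177.3699
The Shire of Hollyville, August 20 – December 31, 2017: 134 days → £52,000 × 1.45% × 134/365 = £276.8110
Total = £991.8466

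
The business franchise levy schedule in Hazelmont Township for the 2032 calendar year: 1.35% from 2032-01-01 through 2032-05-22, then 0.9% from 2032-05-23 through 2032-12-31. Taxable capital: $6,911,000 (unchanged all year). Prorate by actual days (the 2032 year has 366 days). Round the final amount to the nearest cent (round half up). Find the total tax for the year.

$74,349.90

2032-01-01 to 2032-05-22: 143 days at 1.35% → $6,911,000 × 1.35% × 143/366 = $36,452.6926
2032-05-23 to 2032-12-31: 223 days at 0.9% → $6,911,000 × 0.9% × 223/366 = $37,897.2049
Total = $74,349.8975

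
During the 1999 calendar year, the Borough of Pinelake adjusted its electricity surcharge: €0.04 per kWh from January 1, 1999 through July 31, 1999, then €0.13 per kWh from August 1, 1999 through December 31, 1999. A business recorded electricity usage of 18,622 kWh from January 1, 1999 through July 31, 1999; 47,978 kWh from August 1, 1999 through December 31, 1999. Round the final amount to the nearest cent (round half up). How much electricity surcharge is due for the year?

€6,982.02

January 1 – July 31, 1999: 18,622 kWh at €0.04/kWh → €744.88
August 1 – December 31, 1999: 47,978 kWh at €0.13/kWh → €6,237.14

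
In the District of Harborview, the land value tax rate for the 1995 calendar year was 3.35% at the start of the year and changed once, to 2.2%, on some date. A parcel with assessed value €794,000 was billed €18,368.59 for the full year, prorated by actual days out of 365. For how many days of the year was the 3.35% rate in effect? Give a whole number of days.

36 days

Let d = days at the first rate; then 365 − d days at the second rate.
€794,000 × [3.35%·d + 2.2%·(365−d)] / 365 = €18,368.59
Solving gives d = 36, so the new rate took effect on February 6, 1995.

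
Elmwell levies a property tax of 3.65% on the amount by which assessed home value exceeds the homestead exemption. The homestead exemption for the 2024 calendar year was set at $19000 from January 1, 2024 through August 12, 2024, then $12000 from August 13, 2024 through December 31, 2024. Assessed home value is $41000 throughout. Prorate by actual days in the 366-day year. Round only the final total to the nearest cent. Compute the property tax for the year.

$901.43

January 1 – August 12, 2024: 225 days, exemption $19000 → ($41000 − $19000) × 3.65% × 225/366 = $493.6475
August 13 – December 31, 2024: 141 days, exemption $12000 → ($41000 − $12000) × 3.65% × 141/366 = $407.7828
Total = $901.4303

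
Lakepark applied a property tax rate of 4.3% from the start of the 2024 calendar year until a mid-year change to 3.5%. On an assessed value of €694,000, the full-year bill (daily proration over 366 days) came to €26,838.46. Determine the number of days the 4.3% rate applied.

168 days

Let d = days at the first rate; then 366 − d days at the second rate.
€694,000 × [4.3%·d + 3.5%·(366−d)] / 366 = €26,838.46
Solving gives d = 168, so the new rate took effect on 17 Jun 2024.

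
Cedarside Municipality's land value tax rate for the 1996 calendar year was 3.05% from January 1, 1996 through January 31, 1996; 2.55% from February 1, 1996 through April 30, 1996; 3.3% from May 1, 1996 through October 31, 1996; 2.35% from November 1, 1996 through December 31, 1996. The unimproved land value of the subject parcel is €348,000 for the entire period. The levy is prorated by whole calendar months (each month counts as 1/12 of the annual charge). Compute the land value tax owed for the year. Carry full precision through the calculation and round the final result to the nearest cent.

€10,208.00

January 1 – January 31, 1996: 1 month at 3.05% → €348,000 × 3.05% × 1/12 = €884.5000
February 1 – April 30, 1996: 3 months at 2.55% → €348,000 × 2.55% × 3/12 = €2,218.5000
May 1 – October 31, 1996: 6 months at 3.3% → €348,000 × 3.3% × 6/12 = €5,742.0000
November 1 – December 31, 1996: 2 months at 2.35% → €348,000 × 2.35% × 2/12 = €1,363.0000
Total = €10,208.0000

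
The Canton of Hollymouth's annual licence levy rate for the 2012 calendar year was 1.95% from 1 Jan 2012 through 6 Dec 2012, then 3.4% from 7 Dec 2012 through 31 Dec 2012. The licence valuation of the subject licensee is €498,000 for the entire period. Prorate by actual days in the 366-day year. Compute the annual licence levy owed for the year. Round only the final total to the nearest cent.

1 Jan – 6 Dec 2012: 341 days at 1.95% → €498,000 × 1.95% × 341/366 = €9,047.6803
7 Dec – 31 Dec 2012: 25 days at 3.4% → €498,000 × 3.4% × 25/366 = €1,156.5574
Total = €10,204.2377

€10,204.24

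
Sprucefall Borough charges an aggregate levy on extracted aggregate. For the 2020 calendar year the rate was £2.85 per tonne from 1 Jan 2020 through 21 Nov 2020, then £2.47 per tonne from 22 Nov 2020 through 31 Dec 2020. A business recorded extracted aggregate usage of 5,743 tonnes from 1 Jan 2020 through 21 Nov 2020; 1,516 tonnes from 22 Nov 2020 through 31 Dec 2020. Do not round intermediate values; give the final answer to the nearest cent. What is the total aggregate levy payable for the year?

1 Jan – 21 Nov 2020: 5,743 tonnes at £2.85/tonne → £16,367.55
22 Nov – 31 Dec 2020: 1,516 tonnes at £2.47/tonne → £3,744.52

£20,112.07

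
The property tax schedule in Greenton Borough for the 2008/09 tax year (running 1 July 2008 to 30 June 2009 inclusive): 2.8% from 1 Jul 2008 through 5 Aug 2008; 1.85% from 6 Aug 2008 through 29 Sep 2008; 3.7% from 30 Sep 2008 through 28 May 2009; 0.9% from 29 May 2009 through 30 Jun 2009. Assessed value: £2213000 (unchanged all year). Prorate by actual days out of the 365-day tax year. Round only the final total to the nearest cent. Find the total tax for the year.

1 Jul – 5 Aug 2008: 36 days at 2.8% → £2213000 × 2.8% × 36/365 = £6111.5178
6 Aug – 29 Sep 2008: 55 days at 1.85% → £2213000 × 1.85% × 55/365 = £6169.1164
30 Sep 2008 – 28 May 2009: 241 days at 3.7% → £2213000 × 3.7% × 241/365 = £54063.8932
29 May – 30 Jun 2009: 33 days at 0.9% → £2213000 × 0.9% × 33/365 = £1800.7151
Total = £68145.2425

£68145.24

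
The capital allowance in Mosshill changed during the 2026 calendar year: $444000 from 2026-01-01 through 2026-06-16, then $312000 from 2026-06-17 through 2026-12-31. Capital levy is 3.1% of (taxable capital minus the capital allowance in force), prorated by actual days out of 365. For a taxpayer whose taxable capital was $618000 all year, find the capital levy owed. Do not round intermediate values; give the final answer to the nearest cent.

2026-01-01 to 2026-06-16: 167 days, exemption $444000 → ($618000 − $444000) × 3.1% × 167/365 = $2467.9397
2026-06-17 to 2026-12-31: 198 days, exemption $312000 → ($618000 − $312000) × 3.1% × 198/365 = $5145.8301
Total = $7613.7699

$7613.77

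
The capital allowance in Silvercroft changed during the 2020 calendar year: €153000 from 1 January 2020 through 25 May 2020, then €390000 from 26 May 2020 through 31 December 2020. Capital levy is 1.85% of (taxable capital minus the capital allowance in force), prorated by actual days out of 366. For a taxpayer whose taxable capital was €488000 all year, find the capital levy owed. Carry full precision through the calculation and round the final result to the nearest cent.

€3562.01

1 January – 25 May 2020: 146 days, exemption €153000 → (€488000 − €153000) × 1.85% × 146/366 = €2472.2268
26 May – 31 December 2020: 220 days, exemption €390000 → (€488000 − €390000) × 1.85% × 220/366 = €1089.7814
Total = €3562.0082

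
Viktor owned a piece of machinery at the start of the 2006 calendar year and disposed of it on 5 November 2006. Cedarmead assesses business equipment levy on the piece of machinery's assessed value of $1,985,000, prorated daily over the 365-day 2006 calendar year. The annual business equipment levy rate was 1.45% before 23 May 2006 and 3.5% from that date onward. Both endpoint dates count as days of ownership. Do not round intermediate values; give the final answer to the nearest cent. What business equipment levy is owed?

$42,984.77

1 January – 22 May 2006: 142 days at 1.45% → $1,985,000 × 1.45% × 142/365 = $11,197.5753
23 May – 5 November 2006: 167 days at 3.5% → $1,985,000 × 3.5% × 167/365 = $31,787.1918
Total = $42,984.7671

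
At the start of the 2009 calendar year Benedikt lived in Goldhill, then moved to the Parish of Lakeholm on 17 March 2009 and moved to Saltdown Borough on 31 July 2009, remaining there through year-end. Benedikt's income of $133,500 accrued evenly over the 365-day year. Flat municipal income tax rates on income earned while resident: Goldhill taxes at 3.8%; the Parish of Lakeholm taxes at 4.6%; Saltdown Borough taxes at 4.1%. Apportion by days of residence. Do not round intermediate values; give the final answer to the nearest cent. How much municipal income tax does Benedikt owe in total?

$5,639.92

Goldhill, 1 January – 16 March 2009: 75 days → $133,500 × 3.8% × 75/365 = $1,042.3973
The Parish of Lakeholm, 17 March – 30 July 2009: 136 days → $133,500 × 4.6% × 136/365 = $2,288.1534
Saltdown Borough, 31 July – 31 December 2009: 154 days → $133,500 × 4.1% × 154/365 = $2,309.3671
Total = $5,639.9178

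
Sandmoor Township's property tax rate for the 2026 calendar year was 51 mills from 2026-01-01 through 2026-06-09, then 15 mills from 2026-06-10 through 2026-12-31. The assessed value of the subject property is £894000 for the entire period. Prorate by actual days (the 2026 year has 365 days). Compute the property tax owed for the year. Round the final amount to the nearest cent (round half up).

£27518.05

2026-01-01 to 2026-06-09: 160 days at 51 mills → £894000 × 5.1% × 160/365 = £19986.4110
2026-06-10 to 2026-12-31: 205 days at 15 mills → £894000 × 1.5% × 205/365 = £7531.6438
Total = £27518.0548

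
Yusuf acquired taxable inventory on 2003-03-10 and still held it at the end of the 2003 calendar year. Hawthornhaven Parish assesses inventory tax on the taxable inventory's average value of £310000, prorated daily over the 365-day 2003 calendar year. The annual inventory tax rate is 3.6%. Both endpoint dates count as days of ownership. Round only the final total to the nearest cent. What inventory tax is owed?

Days held (2003-03-10 to 2003-12-31): 297 out of 365
Tax = £310000 × 3.6% × 297/365 = £9080.8767

£9080.88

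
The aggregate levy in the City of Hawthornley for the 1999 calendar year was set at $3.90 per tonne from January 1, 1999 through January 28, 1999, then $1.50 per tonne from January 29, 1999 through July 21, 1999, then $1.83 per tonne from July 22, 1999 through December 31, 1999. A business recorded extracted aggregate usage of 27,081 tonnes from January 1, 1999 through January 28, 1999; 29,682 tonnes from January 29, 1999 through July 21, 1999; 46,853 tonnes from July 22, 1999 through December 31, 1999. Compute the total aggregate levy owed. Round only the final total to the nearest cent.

January 1 – January 28, 1999: 27,081 tonnes at $3.90/tonne → $105,615.90
January 29 – July 21, 1999: 29,682 tonnes at $1.50/tonne → $44,523.00
July 22 – December 31, 1999: 46,853 tonnes at $1.83/tonne → $85,740.99

$235,879.89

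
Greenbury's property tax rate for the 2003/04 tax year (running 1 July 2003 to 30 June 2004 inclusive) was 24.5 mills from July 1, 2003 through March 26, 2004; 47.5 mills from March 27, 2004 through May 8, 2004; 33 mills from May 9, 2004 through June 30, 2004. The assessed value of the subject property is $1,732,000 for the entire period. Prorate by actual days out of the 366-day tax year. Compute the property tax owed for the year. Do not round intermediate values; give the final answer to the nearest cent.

$49,246.06

July 1, 2003 – March 26, 2004: 270 days at 24.5 mills → $1,732,000 × 2.45% × 270/366 = $31,303.7705
March 27 – May 8, 2004: 43 days at 47.5 mills → $1,732,000 × 4.75% × 43/366 = $9,665.6011
May 9 – June 30, 2004: 53 days at 33 mills → $1,732,000 × 3.3% × 53/366 = $8,276.6885
Total = $49,246.0601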